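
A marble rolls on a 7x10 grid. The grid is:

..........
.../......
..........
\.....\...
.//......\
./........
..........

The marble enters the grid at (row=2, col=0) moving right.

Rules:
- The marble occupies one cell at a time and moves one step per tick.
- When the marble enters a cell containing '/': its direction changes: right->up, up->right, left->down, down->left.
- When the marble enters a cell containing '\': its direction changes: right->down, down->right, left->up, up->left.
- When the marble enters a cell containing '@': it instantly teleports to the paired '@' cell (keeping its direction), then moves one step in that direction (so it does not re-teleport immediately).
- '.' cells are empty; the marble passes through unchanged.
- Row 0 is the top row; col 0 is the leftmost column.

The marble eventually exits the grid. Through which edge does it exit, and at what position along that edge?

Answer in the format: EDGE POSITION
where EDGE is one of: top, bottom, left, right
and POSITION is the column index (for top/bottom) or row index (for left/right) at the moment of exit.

Step 1: enter (2,0), '.' pass, move right to (2,1)
Step 2: enter (2,1), '.' pass, move right to (2,2)
Step 3: enter (2,2), '.' pass, move right to (2,3)
Step 4: enter (2,3), '.' pass, move right to (2,4)
Step 5: enter (2,4), '.' pass, move right to (2,5)
Step 6: enter (2,5), '.' pass, move right to (2,6)
Step 7: enter (2,6), '.' pass, move right to (2,7)
Step 8: enter (2,7), '.' pass, move right to (2,8)
Step 9: enter (2,8), '.' pass, move right to (2,9)
Step 10: enter (2,9), '.' pass, move right to (2,10)
Step 11: at (2,10) — EXIT via right edge, pos 2

Answer: right 2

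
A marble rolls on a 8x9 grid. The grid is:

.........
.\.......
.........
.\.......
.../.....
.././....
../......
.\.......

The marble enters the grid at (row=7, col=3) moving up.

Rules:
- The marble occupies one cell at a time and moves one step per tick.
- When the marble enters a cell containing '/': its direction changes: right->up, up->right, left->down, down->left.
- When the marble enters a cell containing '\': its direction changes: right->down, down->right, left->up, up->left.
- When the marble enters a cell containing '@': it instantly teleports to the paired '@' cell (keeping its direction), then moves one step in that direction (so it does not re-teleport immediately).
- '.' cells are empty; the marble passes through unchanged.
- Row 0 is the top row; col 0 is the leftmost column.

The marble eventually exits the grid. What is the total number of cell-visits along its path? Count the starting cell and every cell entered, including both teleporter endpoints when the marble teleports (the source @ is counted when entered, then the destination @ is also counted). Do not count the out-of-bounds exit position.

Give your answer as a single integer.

Answer: 9

Derivation:
Step 1: enter (7,3), '.' pass, move up to (6,3)
Step 2: enter (6,3), '.' pass, move up to (5,3)
Step 3: enter (5,3), '.' pass, move up to (4,3)
Step 4: enter (4,3), '/' deflects up->right, move right to (4,4)
Step 5: enter (4,4), '.' pass, move right to (4,5)
Step 6: enter (4,5), '.' pass, move right to (4,6)
Step 7: enter (4,6), '.' pass, move right to (4,7)
Step 8: enter (4,7), '.' pass, move right to (4,8)
Step 9: enter (4,8), '.' pass, move right to (4,9)
Step 10: at (4,9) — EXIT via right edge, pos 4
Path length (cell visits): 9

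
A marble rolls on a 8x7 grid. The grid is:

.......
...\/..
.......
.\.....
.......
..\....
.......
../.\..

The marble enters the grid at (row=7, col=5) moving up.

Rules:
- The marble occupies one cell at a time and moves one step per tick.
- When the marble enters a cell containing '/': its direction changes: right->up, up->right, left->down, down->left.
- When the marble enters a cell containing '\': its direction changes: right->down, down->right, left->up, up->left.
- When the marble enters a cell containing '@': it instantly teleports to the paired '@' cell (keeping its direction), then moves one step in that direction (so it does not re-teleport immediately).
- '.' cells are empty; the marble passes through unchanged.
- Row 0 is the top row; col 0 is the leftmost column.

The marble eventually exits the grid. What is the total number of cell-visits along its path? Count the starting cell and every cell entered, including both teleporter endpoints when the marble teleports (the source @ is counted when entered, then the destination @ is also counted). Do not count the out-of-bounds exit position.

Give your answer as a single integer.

Answer: 8

Derivation:
Step 1: enter (7,5), '.' pass, move up to (6,5)
Step 2: enter (6,5), '.' pass, move up to (5,5)
Step 3: enter (5,5), '.' pass, move up to (4,5)
Step 4: enter (4,5), '.' pass, move up to (3,5)
Step 5: enter (3,5), '.' pass, move up to (2,5)
Step 6: enter (2,5), '.' pass, move up to (1,5)
Step 7: enter (1,5), '.' pass, move up to (0,5)
Step 8: enter (0,5), '.' pass, move up to (-1,5)
Step 9: at (-1,5) — EXIT via top edge, pos 5
Path length (cell visits): 8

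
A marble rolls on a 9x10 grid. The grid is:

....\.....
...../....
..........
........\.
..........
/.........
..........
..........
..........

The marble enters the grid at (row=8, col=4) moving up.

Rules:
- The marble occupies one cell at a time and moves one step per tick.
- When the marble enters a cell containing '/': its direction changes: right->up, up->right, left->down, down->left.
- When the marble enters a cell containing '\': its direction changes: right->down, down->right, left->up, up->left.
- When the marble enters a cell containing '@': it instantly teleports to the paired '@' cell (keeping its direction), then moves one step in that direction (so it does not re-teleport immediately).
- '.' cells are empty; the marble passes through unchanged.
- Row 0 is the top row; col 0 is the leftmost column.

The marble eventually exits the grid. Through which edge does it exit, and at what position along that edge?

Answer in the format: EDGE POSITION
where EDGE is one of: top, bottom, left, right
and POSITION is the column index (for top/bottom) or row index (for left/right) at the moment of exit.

Answer: left 0

Derivation:
Step 1: enter (8,4), '.' pass, move up to (7,4)
Step 2: enter (7,4), '.' pass, move up to (6,4)
Step 3: enter (6,4), '.' pass, move up to (5,4)
Step 4: enter (5,4), '.' pass, move up to (4,4)
Step 5: enter (4,4), '.' pass, move up to (3,4)
Step 6: enter (3,4), '.' pass, move up to (2,4)
Step 7: enter (2,4), '.' pass, move up to (1,4)
Step 8: enter (1,4), '.' pass, move up to (0,4)
Step 9: enter (0,4), '\' deflects up->left, move left to (0,3)
Step 10: enter (0,3), '.' pass, move left to (0,2)
Step 11: enter (0,2), '.' pass, move left to (0,1)
Step 12: enter (0,1), '.' pass, move left to (0,0)
Step 13: enter (0,0), '.' pass, move left to (0,-1)
Step 14: at (0,-1) — EXIT via left edge, pos 0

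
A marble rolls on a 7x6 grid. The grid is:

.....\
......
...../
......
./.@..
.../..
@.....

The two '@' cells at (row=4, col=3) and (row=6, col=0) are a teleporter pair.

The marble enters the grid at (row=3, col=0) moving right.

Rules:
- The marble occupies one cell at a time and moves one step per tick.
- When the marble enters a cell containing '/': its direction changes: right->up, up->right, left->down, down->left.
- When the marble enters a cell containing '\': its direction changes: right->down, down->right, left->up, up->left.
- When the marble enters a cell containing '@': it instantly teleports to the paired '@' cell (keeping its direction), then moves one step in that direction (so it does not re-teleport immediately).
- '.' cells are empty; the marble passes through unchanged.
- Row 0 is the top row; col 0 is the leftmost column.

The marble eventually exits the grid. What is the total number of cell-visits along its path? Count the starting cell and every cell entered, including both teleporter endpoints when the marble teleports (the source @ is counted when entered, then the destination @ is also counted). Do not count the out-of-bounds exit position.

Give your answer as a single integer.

Answer: 6

Derivation:
Step 1: enter (3,0), '.' pass, move right to (3,1)
Step 2: enter (3,1), '.' pass, move right to (3,2)
Step 3: enter (3,2), '.' pass, move right to (3,3)
Step 4: enter (3,3), '.' pass, move right to (3,4)
Step 5: enter (3,4), '.' pass, move right to (3,5)
Step 6: enter (3,5), '.' pass, move right to (3,6)
Step 7: at (3,6) — EXIT via right edge, pos 3
Path length (cell visits): 6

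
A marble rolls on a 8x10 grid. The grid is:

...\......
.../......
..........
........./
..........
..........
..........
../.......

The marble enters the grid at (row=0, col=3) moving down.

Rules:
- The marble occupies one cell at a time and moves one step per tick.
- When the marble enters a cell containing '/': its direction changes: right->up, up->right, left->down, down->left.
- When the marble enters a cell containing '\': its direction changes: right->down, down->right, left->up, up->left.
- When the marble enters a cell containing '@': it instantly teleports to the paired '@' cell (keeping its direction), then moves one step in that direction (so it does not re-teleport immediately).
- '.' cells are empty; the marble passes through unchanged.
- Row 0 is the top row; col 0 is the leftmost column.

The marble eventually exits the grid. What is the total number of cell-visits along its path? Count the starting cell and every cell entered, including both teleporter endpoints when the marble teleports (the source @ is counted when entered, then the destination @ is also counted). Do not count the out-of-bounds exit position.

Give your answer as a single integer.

Answer: 7

Derivation:
Step 1: enter (0,3), '\' deflects down->right, move right to (0,4)
Step 2: enter (0,4), '.' pass, move right to (0,5)
Step 3: enter (0,5), '.' pass, move right to (0,6)
Step 4: enter (0,6), '.' pass, move right to (0,7)
Step 5: enter (0,7), '.' pass, move right to (0,8)
Step 6: enter (0,8), '.' pass, move right to (0,9)
Step 7: enter (0,9), '.' pass, move right to (0,10)
Step 8: at (0,10) — EXIT via right edge, pos 0
Path length (cell visits): 7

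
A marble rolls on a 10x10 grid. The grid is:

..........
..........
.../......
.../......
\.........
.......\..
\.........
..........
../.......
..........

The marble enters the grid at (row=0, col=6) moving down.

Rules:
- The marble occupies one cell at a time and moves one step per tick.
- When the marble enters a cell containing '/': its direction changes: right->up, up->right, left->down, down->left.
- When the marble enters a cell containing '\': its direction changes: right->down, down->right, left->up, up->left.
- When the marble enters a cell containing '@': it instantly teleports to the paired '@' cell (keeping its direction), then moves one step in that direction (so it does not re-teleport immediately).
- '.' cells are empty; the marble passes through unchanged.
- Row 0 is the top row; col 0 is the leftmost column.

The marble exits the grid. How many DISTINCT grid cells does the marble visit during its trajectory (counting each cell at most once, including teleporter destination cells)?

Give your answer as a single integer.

Answer: 10

Derivation:
Step 1: enter (0,6), '.' pass, move down to (1,6)
Step 2: enter (1,6), '.' pass, move down to (2,6)
Step 3: enter (2,6), '.' pass, move down to (3,6)
Step 4: enter (3,6), '.' pass, move down to (4,6)
Step 5: enter (4,6), '.' pass, move down to (5,6)
Step 6: enter (5,6), '.' pass, move down to (6,6)
Step 7: enter (6,6), '.' pass, move down to (7,6)
Step 8: enter (7,6), '.' pass, move down to (8,6)
Step 9: enter (8,6), '.' pass, move down to (9,6)
Step 10: enter (9,6), '.' pass, move down to (10,6)
Step 11: at (10,6) — EXIT via bottom edge, pos 6
Distinct cells visited: 10 (path length 10)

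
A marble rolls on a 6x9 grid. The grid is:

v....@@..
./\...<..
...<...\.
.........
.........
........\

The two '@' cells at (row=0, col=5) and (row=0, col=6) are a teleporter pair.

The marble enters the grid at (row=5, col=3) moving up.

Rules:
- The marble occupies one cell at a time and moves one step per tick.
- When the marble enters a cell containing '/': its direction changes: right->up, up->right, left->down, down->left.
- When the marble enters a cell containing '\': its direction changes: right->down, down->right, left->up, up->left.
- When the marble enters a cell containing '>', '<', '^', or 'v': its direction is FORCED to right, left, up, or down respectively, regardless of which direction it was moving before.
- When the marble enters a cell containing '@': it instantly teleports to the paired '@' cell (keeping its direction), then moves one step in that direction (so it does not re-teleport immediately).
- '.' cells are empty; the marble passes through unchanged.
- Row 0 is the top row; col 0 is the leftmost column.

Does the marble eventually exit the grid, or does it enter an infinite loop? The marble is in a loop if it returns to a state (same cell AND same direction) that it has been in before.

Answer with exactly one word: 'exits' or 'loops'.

Answer: exits

Derivation:
Step 1: enter (5,3), '.' pass, move up to (4,3)
Step 2: enter (4,3), '.' pass, move up to (3,3)
Step 3: enter (3,3), '.' pass, move up to (2,3)
Step 4: enter (2,3), '<' forces up->left, move left to (2,2)
Step 5: enter (2,2), '.' pass, move left to (2,1)
Step 6: enter (2,1), '.' pass, move left to (2,0)
Step 7: enter (2,0), '.' pass, move left to (2,-1)
Step 8: at (2,-1) — EXIT via left edge, pos 2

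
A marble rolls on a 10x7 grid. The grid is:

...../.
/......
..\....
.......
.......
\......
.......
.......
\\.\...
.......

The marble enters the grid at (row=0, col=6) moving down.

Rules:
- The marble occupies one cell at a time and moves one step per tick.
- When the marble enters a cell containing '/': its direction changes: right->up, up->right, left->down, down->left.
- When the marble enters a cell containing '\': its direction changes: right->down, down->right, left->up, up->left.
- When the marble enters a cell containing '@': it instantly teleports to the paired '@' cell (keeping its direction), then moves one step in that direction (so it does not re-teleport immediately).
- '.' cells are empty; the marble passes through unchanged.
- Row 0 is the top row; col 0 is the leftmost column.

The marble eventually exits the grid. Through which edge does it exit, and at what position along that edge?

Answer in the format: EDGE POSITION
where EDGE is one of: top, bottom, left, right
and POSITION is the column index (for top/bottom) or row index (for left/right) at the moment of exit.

Answer: bottom 6

Derivation:
Step 1: enter (0,6), '.' pass, move down to (1,6)
Step 2: enter (1,6), '.' pass, move down to (2,6)
Step 3: enter (2,6), '.' pass, move down to (3,6)
Step 4: enter (3,6), '.' pass, move down to (4,6)
Step 5: enter (4,6), '.' pass, move down to (5,6)
Step 6: enter (5,6), '.' pass, move down to (6,6)
Step 7: enter (6,6), '.' pass, move down to (7,6)
Step 8: enter (7,6), '.' pass, move down to (8,6)
Step 9: enter (8,6), '.' pass, move down to (9,6)
Step 10: enter (9,6), '.' pass, move down to (10,6)
Step 11: at (10,6) — EXIT via bottom edge, pos 6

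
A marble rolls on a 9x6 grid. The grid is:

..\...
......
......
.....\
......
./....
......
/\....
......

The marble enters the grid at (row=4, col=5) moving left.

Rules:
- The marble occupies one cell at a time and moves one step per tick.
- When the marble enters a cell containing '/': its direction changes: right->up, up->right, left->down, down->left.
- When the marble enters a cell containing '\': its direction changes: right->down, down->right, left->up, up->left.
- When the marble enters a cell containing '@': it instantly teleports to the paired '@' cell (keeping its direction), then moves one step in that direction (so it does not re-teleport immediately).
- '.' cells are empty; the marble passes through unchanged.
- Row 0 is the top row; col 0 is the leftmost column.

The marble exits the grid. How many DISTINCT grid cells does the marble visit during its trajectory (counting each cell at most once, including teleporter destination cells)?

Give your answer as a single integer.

Answer: 6

Derivation:
Step 1: enter (4,5), '.' pass, move left to (4,4)
Step 2: enter (4,4), '.' pass, move left to (4,3)
Step 3: enter (4,3), '.' pass, move left to (4,2)
Step 4: enter (4,2), '.' pass, move left to (4,1)
Step 5: enter (4,1), '.' pass, move left to (4,0)
Step 6: enter (4,0), '.' pass, move left to (4,-1)
Step 7: at (4,-1) — EXIT via left edge, pos 4
Distinct cells visited: 6 (path length 6)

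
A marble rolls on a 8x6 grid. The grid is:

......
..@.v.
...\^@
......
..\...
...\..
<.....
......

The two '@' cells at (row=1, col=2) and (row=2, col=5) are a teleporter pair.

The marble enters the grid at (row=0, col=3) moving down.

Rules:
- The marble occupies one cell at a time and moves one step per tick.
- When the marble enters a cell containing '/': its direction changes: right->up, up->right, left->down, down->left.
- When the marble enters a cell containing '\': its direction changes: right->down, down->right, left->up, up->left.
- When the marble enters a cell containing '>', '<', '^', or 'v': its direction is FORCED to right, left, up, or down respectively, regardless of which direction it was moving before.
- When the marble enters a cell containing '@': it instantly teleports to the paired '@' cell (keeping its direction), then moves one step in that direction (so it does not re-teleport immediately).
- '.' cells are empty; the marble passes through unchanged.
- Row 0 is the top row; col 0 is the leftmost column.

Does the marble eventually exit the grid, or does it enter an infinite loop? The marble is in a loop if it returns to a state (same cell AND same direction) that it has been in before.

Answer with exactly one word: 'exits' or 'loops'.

Step 1: enter (0,3), '.' pass, move down to (1,3)
Step 2: enter (1,3), '.' pass, move down to (2,3)
Step 3: enter (2,3), '\' deflects down->right, move right to (2,4)
Step 4: enter (2,4), '^' forces right->up, move up to (1,4)
Step 5: enter (1,4), 'v' forces up->down, move down to (2,4)
Step 6: enter (2,4), '^' forces down->up, move up to (1,4)
Step 7: at (1,4) dir=up — LOOP DETECTED (seen before)

Answer: loops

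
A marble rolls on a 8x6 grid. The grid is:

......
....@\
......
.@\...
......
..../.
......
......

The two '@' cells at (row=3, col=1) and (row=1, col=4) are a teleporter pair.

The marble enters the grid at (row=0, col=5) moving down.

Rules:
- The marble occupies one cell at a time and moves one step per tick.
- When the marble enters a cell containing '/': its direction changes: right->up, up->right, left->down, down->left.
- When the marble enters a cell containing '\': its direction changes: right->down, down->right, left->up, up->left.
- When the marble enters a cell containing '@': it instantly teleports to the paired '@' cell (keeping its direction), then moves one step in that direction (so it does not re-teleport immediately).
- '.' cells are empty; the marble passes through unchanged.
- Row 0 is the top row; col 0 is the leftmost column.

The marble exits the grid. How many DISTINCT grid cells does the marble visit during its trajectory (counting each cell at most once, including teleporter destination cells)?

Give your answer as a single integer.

Step 1: enter (0,5), '.' pass, move down to (1,5)
Step 2: enter (1,5), '\' deflects down->right, move right to (1,6)
Step 3: at (1,6) — EXIT via right edge, pos 1
Distinct cells visited: 2 (path length 2)

Answer: 2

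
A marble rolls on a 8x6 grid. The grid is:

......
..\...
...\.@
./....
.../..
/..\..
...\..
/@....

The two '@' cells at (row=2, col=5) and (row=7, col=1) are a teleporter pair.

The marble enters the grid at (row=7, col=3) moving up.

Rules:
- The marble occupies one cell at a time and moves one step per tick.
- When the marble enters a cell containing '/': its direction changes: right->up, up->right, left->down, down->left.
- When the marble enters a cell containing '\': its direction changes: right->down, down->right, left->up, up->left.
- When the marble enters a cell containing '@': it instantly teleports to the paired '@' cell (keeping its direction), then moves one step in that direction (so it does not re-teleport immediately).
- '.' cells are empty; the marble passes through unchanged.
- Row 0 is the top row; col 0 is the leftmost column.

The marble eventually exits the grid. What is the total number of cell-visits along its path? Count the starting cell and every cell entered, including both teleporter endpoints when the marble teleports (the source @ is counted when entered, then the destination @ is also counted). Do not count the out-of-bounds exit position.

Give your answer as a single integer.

Answer: 5

Derivation:
Step 1: enter (7,3), '.' pass, move up to (6,3)
Step 2: enter (6,3), '\' deflects up->left, move left to (6,2)
Step 3: enter (6,2), '.' pass, move left to (6,1)
Step 4: enter (6,1), '.' pass, move left to (6,0)
Step 5: enter (6,0), '.' pass, move left to (6,-1)
Step 6: at (6,-1) — EXIT via left edge, pos 6
Path length (cell visits): 5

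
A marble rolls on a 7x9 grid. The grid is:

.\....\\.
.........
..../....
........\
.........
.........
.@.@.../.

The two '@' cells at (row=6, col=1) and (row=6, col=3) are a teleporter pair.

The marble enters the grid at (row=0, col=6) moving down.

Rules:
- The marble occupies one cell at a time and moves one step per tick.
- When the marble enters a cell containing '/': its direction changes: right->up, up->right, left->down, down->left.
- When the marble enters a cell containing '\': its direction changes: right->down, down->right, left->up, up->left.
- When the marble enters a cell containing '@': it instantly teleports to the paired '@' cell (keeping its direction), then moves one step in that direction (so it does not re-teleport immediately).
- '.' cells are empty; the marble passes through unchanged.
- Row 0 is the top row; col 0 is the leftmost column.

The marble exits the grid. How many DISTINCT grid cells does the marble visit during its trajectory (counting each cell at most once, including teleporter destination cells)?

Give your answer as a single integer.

Answer: 14

Derivation:
Step 1: enter (0,6), '\' deflects down->right, move right to (0,7)
Step 2: enter (0,7), '\' deflects right->down, move down to (1,7)
Step 3: enter (1,7), '.' pass, move down to (2,7)
Step 4: enter (2,7), '.' pass, move down to (3,7)
Step 5: enter (3,7), '.' pass, move down to (4,7)
Step 6: enter (4,7), '.' pass, move down to (5,7)
Step 7: enter (5,7), '.' pass, move down to (6,7)
Step 8: enter (6,7), '/' deflects down->left, move left to (6,6)
Step 9: enter (6,6), '.' pass, move left to (6,5)
Step 10: enter (6,5), '.' pass, move left to (6,4)
Step 11: enter (6,4), '.' pass, move left to (6,3)
Step 12: enter (6,3), '@' teleport (6,3)->(6,1), also enter (6,1), move left to (6,0)
Step 13: enter (6,0), '.' pass, move left to (6,-1)
Step 14: at (6,-1) — EXIT via left edge, pos 6
Distinct cells visited: 14 (path length 14)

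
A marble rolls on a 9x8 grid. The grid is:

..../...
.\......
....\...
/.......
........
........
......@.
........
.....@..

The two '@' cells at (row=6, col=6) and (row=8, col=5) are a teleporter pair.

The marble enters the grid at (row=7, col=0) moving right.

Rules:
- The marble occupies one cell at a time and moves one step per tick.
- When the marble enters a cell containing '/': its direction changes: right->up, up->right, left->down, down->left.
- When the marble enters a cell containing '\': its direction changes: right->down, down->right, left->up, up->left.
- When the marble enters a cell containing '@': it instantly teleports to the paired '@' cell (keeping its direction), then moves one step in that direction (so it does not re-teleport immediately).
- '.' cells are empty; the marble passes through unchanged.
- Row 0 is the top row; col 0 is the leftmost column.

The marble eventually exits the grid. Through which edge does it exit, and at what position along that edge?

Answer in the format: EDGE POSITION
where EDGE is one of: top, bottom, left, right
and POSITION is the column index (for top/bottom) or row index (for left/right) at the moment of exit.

Step 1: enter (7,0), '.' pass, move right to (7,1)
Step 2: enter (7,1), '.' pass, move right to (7,2)
Step 3: enter (7,2), '.' pass, move right to (7,3)
Step 4: enter (7,3), '.' pass, move right to (7,4)
Step 5: enter (7,4), '.' pass, move right to (7,5)
Step 6: enter (7,5), '.' pass, move right to (7,6)
Step 7: enter (7,6), '.' pass, move right to (7,7)
Step 8: enter (7,7), '.' pass, move right to (7,8)
Step 9: at (7,8) — EXIT via right edge, pos 7

Answer: right 7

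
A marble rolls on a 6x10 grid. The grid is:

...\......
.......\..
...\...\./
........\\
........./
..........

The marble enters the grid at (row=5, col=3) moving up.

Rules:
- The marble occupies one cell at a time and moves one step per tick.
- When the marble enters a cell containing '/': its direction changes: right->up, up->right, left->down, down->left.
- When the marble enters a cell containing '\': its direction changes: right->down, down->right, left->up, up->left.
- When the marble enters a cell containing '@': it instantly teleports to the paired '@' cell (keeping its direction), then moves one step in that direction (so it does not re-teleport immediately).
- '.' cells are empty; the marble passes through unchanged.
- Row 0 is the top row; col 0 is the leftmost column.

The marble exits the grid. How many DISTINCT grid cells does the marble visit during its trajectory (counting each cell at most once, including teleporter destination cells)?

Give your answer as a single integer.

Step 1: enter (5,3), '.' pass, move up to (4,3)
Step 2: enter (4,3), '.' pass, move up to (3,3)
Step 3: enter (3,3), '.' pass, move up to (2,3)
Step 4: enter (2,3), '\' deflects up->left, move left to (2,2)
Step 5: enter (2,2), '.' pass, move left to (2,1)
Step 6: enter (2,1), '.' pass, move left to (2,0)
Step 7: enter (2,0), '.' pass, move left to (2,-1)
Step 8: at (2,-1) — EXIT via left edge, pos 2
Distinct cells visited: 7 (path length 7)

Answer: 7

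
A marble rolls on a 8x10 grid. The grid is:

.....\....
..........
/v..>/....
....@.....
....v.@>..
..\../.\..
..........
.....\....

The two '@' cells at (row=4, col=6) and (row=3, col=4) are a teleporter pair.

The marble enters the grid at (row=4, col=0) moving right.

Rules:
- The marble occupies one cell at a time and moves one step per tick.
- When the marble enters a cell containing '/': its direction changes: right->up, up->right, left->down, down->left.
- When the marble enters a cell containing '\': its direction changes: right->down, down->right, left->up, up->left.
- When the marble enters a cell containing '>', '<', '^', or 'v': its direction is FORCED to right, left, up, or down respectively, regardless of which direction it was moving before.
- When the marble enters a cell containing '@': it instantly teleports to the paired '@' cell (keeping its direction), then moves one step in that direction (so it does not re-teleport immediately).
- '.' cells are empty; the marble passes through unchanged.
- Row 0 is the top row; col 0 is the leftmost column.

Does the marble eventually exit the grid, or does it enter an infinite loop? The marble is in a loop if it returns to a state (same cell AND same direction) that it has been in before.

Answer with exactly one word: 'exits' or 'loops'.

Step 1: enter (4,0), '.' pass, move right to (4,1)
Step 2: enter (4,1), '.' pass, move right to (4,2)
Step 3: enter (4,2), '.' pass, move right to (4,3)
Step 4: enter (4,3), '.' pass, move right to (4,4)
Step 5: enter (4,4), 'v' forces right->down, move down to (5,4)
Step 6: enter (5,4), '.' pass, move down to (6,4)
Step 7: enter (6,4), '.' pass, move down to (7,4)
Step 8: enter (7,4), '.' pass, move down to (8,4)
Step 9: at (8,4) — EXIT via bottom edge, pos 4

Answer: exits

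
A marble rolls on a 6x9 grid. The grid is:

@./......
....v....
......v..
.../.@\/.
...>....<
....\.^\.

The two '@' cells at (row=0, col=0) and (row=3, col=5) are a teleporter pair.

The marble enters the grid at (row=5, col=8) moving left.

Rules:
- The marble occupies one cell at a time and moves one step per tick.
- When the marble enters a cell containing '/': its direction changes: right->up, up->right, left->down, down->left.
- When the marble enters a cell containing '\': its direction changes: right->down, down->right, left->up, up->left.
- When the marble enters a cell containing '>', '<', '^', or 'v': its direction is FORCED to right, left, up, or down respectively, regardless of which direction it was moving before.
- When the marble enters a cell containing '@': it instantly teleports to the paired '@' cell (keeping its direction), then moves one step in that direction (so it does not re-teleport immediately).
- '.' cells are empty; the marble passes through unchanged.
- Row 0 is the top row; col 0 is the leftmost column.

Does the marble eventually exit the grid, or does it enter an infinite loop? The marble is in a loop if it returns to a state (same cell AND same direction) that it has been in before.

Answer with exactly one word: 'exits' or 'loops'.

Step 1: enter (5,8), '.' pass, move left to (5,7)
Step 2: enter (5,7), '\' deflects left->up, move up to (4,7)
Step 3: enter (4,7), '.' pass, move up to (3,7)
Step 4: enter (3,7), '/' deflects up->right, move right to (3,8)
Step 5: enter (3,8), '.' pass, move right to (3,9)
Step 6: at (3,9) — EXIT via right edge, pos 3

Answer: exits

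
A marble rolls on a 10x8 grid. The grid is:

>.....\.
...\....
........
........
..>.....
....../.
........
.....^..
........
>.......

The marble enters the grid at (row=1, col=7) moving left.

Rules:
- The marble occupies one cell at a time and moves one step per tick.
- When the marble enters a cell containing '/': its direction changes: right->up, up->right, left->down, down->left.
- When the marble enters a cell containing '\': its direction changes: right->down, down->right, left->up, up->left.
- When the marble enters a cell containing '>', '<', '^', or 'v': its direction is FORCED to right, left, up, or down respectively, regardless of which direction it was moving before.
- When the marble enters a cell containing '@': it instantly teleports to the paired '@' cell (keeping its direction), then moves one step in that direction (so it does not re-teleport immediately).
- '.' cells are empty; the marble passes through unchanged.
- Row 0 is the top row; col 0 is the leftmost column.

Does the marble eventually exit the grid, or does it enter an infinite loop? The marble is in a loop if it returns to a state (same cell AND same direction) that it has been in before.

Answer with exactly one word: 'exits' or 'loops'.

Step 1: enter (1,7), '.' pass, move left to (1,6)
Step 2: enter (1,6), '.' pass, move left to (1,5)
Step 3: enter (1,5), '.' pass, move left to (1,4)
Step 4: enter (1,4), '.' pass, move left to (1,3)
Step 5: enter (1,3), '\' deflects left->up, move up to (0,3)
Step 6: enter (0,3), '.' pass, move up to (-1,3)
Step 7: at (-1,3) — EXIT via top edge, pos 3

Answer: exits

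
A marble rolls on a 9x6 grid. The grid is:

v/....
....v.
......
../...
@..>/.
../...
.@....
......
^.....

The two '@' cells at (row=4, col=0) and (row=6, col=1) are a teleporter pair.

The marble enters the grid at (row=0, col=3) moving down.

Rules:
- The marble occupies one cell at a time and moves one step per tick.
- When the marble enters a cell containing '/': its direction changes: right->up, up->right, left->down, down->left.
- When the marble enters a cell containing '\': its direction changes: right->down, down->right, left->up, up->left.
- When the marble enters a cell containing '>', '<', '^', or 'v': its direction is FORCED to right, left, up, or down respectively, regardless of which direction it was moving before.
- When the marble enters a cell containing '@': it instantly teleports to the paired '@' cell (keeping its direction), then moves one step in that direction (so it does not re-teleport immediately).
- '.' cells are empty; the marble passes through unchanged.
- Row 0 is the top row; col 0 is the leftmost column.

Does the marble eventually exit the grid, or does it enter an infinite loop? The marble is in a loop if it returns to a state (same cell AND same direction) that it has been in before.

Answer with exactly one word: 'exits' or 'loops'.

Answer: loops

Derivation:
Step 1: enter (0,3), '.' pass, move down to (1,3)
Step 2: enter (1,3), '.' pass, move down to (2,3)
Step 3: enter (2,3), '.' pass, move down to (3,3)
Step 4: enter (3,3), '.' pass, move down to (4,3)
Step 5: enter (4,3), '>' forces down->right, move right to (4,4)
Step 6: enter (4,4), '/' deflects right->up, move up to (3,4)
Step 7: enter (3,4), '.' pass, move up to (2,4)
Step 8: enter (2,4), '.' pass, move up to (1,4)
Step 9: enter (1,4), 'v' forces up->down, move down to (2,4)
Step 10: enter (2,4), '.' pass, move down to (3,4)
Step 11: enter (3,4), '.' pass, move down to (4,4)
Step 12: enter (4,4), '/' deflects down->left, move left to (4,3)
Step 13: enter (4,3), '>' forces left->right, move right to (4,4)
Step 14: at (4,4) dir=right — LOOP DETECTED (seen before)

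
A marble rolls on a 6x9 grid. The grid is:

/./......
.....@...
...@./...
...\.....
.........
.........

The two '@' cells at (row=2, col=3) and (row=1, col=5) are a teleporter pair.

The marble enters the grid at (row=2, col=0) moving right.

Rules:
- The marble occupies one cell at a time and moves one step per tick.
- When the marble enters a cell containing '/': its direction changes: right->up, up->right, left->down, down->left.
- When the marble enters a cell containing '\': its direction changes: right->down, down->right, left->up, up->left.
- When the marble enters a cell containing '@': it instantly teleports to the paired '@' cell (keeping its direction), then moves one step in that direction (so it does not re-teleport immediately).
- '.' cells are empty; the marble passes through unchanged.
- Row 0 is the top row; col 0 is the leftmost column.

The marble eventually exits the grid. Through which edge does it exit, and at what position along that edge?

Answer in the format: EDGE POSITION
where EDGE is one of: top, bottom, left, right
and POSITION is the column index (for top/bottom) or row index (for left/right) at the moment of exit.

Step 1: enter (2,0), '.' pass, move right to (2,1)
Step 2: enter (2,1), '.' pass, move right to (2,2)
Step 3: enter (2,2), '.' pass, move right to (2,3)
Step 4: enter (2,3), '@' teleport (2,3)->(1,5), also enter (1,5), move right to (1,6)
Step 5: enter (1,6), '.' pass, move right to (1,7)
Step 6: enter (1,7), '.' pass, move right to (1,8)
Step 7: enter (1,8), '.' pass, move right to (1,9)
Step 8: at (1,9) — EXIT via right edge, pos 1

Answer: right 1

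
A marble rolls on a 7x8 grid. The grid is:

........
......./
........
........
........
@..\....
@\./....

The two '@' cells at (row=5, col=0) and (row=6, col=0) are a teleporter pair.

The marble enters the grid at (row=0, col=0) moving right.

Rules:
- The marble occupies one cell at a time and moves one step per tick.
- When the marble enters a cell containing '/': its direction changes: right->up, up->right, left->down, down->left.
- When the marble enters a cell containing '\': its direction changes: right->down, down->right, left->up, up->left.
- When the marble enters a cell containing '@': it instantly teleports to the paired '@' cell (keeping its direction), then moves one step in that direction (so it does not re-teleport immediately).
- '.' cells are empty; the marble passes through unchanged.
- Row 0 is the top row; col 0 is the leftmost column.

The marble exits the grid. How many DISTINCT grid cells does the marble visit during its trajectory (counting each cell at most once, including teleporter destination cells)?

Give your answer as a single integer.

Step 1: enter (0,0), '.' pass, move right to (0,1)
Step 2: enter (0,1), '.' pass, move right to (0,2)
Step 3: enter (0,2), '.' pass, move right to (0,3)
Step 4: enter (0,3), '.' pass, move right to (0,4)
Step 5: enter (0,4), '.' pass, move right to (0,5)
Step 6: enter (0,5), '.' pass, move right to (0,6)
Step 7: enter (0,6), '.' pass, move right to (0,7)
Step 8: enter (0,7), '.' pass, move right to (0,8)
Step 9: at (0,8) — EXIT via right edge, pos 0
Distinct cells visited: 8 (path length 8)

Answer: 8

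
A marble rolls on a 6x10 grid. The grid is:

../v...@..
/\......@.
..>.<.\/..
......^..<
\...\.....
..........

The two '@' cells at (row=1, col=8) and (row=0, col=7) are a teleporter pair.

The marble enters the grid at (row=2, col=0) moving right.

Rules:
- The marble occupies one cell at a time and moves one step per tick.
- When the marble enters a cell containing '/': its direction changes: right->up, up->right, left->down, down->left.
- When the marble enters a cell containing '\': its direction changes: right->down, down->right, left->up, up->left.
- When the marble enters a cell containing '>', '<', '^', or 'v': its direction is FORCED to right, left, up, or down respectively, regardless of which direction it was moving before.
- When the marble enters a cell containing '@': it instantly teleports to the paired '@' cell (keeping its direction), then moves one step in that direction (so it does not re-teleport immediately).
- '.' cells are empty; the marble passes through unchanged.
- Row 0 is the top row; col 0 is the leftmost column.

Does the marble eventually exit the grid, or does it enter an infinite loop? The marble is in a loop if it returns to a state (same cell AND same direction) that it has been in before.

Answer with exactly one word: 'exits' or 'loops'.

Answer: loops

Derivation:
Step 1: enter (2,0), '.' pass, move right to (2,1)
Step 2: enter (2,1), '.' pass, move right to (2,2)
Step 3: enter (2,2), '>' forces right->right, move right to (2,3)
Step 4: enter (2,3), '.' pass, move right to (2,4)
Step 5: enter (2,4), '<' forces right->left, move left to (2,3)
Step 6: enter (2,3), '.' pass, move left to (2,2)
Step 7: enter (2,2), '>' forces left->right, move right to (2,3)
Step 8: at (2,3) dir=right — LOOP DETECTED (seen before)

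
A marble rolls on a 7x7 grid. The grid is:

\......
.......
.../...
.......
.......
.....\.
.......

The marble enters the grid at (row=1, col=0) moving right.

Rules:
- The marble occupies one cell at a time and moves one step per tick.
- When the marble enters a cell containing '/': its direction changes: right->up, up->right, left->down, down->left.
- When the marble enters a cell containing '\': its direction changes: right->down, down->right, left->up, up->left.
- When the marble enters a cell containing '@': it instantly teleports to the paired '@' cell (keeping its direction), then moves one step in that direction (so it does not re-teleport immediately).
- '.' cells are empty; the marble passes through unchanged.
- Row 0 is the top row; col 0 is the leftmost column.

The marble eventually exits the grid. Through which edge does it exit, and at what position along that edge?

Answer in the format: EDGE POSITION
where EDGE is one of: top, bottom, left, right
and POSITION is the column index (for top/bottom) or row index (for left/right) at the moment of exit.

Answer: right 1

Derivation:
Step 1: enter (1,0), '.' pass, move right to (1,1)
Step 2: enter (1,1), '.' pass, move right to (1,2)
Step 3: enter (1,2), '.' pass, move right to (1,3)
Step 4: enter (1,3), '.' pass, move right to (1,4)
Step 5: enter (1,4), '.' pass, move right to (1,5)
Step 6: enter (1,5), '.' pass, move right to (1,6)
Step 7: enter (1,6), '.' pass, move right to (1,7)
Step 8: at (1,7) — EXIT via right edge, pos 1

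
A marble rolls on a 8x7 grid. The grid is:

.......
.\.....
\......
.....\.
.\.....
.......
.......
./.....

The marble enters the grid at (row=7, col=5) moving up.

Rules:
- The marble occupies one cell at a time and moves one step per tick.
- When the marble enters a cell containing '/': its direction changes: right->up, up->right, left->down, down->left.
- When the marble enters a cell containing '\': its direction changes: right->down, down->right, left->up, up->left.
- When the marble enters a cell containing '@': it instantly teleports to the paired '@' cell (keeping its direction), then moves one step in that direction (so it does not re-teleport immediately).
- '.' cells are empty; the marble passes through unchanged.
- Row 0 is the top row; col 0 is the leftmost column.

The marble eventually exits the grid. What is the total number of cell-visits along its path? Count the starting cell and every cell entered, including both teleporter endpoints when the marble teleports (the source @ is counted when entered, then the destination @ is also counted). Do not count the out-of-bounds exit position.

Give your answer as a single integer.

Answer: 10

Derivation:
Step 1: enter (7,5), '.' pass, move up to (6,5)
Step 2: enter (6,5), '.' pass, move up to (5,5)
Step 3: enter (5,5), '.' pass, move up to (4,5)
Step 4: enter (4,5), '.' pass, move up to (3,5)
Step 5: enter (3,5), '\' deflects up->left, move left to (3,4)
Step 6: enter (3,4), '.' pass, move left to (3,3)
Step 7: enter (3,3), '.' pass, move left to (3,2)
Step 8: enter (3,2), '.' pass, move left to (3,1)
Step 9: enter (3,1), '.' pass, move left to (3,0)
Step 10: enter (3,0), '.' pass, move left to (3,-1)
Step 11: at (3,-1) — EXIT via left edge, pos 3
Path length (cell visits): 10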